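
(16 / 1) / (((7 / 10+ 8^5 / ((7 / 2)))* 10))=112 / 655409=0.00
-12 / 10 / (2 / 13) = -39 / 5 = -7.80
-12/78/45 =-2/585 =-0.00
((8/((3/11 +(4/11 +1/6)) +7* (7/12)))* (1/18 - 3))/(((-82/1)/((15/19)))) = 4664/100491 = 0.05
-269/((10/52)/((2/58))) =-6994/145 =-48.23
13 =13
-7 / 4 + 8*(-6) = -49.75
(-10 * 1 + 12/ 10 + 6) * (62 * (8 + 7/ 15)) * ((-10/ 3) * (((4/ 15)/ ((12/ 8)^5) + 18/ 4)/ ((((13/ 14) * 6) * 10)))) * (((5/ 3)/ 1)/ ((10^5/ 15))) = 0.10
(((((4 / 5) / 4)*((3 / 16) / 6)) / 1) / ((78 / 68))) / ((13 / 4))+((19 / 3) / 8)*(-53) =-41.96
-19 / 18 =-1.06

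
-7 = -7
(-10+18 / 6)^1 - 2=-9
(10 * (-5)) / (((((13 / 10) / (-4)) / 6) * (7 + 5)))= 1000 / 13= 76.92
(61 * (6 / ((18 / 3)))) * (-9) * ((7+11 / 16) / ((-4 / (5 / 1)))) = 337635 / 64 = 5275.55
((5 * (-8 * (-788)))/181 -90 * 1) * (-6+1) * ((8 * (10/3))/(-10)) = 609200/543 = 1121.92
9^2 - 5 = 76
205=205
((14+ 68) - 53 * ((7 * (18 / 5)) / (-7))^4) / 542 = -16.27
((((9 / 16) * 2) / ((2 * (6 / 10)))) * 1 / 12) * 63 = 315 / 64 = 4.92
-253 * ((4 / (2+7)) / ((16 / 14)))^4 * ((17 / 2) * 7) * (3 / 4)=-72286907 / 279936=-258.23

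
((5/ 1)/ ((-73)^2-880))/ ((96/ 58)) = 145/ 213552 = 0.00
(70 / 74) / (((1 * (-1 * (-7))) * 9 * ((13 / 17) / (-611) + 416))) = 3995 / 110683539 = 0.00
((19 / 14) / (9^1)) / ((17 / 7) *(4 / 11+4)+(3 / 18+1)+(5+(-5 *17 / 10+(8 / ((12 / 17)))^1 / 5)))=1045 / 72978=0.01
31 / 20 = 1.55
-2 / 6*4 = -4 / 3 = -1.33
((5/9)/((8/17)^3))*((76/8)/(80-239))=-466735/1465344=-0.32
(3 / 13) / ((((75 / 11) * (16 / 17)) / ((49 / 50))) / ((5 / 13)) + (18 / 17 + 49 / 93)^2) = 4041790137 / 342222262343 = 0.01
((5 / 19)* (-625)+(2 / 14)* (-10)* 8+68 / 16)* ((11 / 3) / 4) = -1004509 / 6384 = -157.35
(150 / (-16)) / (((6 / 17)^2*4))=-7225 / 384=-18.82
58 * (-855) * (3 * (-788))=117230760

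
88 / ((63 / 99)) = 968 / 7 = 138.29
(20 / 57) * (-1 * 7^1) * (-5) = 700 / 57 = 12.28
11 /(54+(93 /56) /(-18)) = 0.20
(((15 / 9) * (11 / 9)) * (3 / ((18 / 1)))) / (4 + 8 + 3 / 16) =88 / 3159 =0.03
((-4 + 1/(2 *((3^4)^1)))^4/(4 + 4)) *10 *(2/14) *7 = 876167474405/2754990144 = 318.03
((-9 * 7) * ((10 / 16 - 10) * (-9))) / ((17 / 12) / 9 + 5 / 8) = -1148175 / 169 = -6793.93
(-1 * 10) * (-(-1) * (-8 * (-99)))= -7920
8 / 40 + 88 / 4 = 111 / 5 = 22.20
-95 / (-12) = 95 / 12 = 7.92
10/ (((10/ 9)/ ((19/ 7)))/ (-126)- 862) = -15390/ 1326623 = -0.01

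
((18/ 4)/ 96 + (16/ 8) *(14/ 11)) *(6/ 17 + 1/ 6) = 96725/ 71808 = 1.35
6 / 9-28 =-82 / 3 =-27.33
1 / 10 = 0.10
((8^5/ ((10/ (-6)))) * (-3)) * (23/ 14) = 3391488/ 35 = 96899.66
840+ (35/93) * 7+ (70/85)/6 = 842.77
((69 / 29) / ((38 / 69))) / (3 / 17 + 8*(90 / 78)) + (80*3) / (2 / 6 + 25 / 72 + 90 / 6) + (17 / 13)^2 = 848767597871 / 48570684162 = 17.47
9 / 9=1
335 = 335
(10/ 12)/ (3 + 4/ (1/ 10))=5/ 258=0.02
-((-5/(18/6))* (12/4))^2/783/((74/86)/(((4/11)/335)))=-860/21351627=-0.00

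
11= 11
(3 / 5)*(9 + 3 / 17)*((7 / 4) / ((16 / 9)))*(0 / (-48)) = 0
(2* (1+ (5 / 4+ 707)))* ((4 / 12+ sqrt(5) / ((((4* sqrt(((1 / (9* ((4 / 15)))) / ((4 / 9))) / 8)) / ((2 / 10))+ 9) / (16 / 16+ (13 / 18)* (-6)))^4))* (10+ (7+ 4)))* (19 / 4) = -294094768000000* sqrt(6) / 793510263+ 377321 / 8+ 967153499440000* sqrt(5) / 2380530789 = 47784.57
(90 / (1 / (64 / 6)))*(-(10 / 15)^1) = -640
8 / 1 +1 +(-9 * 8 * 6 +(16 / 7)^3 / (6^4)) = -11751953 / 27783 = -422.99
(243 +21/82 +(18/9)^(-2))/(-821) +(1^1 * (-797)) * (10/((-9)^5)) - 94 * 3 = -2243352391927/7950593556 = -282.16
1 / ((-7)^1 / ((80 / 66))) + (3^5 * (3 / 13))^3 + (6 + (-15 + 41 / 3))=29832137815 / 169169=176345.18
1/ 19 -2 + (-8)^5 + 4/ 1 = -622553/ 19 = -32765.95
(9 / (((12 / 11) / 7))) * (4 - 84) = -4620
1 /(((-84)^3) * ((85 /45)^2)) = -3 /6344128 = -0.00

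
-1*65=-65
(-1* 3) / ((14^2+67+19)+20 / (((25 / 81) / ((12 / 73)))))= -365 / 35606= -0.01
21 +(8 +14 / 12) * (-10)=-212 / 3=-70.67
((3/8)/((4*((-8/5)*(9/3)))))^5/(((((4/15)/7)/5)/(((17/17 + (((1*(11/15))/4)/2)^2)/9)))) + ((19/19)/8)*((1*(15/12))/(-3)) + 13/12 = 7837318565140453/7599824371187712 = 1.03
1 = 1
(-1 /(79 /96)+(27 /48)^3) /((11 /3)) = -1006875 /3559424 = -0.28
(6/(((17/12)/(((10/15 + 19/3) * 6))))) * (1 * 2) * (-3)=-1067.29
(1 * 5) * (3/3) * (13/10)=13/2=6.50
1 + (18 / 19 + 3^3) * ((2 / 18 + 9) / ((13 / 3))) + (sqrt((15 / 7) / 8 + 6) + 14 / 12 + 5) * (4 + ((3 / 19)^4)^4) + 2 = 3461296962811583152335 * sqrt(546) / 8076359579893392695068 + 1944489836748564120398515 / 22498430258274451079118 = 96.44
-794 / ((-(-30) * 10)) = -397 / 150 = -2.65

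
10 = 10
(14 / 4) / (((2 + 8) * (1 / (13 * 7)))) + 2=677 / 20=33.85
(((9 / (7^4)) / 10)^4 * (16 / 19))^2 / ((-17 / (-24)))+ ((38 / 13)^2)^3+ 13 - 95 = 6923856485753670018725943577328405486513707686 / 12779490876690869048454260067201390794140625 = 541.79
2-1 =1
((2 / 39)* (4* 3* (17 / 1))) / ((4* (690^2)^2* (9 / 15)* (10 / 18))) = 17 / 491120955000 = 0.00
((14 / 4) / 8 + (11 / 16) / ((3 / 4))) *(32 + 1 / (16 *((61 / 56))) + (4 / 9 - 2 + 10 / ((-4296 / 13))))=778562395 / 18868032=41.26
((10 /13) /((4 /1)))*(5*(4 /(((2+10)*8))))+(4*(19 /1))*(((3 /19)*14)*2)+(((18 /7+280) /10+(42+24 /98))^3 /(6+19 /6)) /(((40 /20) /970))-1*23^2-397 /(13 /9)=1871543542520837431 /100942842000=18540626.61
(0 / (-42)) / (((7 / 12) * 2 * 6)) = 0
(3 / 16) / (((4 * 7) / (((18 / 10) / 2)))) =27 / 4480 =0.01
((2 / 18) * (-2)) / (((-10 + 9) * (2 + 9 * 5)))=2 / 423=0.00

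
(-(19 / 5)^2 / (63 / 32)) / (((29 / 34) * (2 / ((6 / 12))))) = -98192 / 45675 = -2.15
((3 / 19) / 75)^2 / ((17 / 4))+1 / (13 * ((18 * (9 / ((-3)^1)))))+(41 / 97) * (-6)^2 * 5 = 19871080791751 / 261183048750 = 76.08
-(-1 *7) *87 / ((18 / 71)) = 14413 / 6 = 2402.17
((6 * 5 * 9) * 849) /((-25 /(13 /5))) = -595998 /25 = -23839.92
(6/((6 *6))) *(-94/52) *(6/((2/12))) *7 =-987/13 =-75.92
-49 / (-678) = 49 / 678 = 0.07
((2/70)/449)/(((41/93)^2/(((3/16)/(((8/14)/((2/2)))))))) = 25947/241526080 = 0.00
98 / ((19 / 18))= 1764 / 19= 92.84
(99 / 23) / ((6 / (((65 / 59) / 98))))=2145 / 265972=0.01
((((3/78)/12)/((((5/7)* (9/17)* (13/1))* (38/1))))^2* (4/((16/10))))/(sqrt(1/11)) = 14161* sqrt(11)/19241906711040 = 0.00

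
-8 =-8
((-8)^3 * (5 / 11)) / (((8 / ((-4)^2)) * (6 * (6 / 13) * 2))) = -8320 / 99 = -84.04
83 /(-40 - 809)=-83 /849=-0.10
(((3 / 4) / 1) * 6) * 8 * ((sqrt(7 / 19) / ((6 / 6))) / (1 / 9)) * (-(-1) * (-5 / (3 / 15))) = -8100 * sqrt(133) / 19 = -4916.51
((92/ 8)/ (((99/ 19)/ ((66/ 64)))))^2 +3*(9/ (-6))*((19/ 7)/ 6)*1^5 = 811471/ 258048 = 3.14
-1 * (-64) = 64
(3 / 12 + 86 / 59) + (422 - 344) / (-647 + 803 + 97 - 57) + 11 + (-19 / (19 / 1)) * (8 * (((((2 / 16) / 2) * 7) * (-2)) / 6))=495133 / 34692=14.27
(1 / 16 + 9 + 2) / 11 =177 / 176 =1.01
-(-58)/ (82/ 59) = 1711/ 41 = 41.73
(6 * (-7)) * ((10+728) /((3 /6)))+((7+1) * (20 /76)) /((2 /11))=-1177628 /19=-61980.42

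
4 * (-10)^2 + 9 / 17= 6809 / 17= 400.53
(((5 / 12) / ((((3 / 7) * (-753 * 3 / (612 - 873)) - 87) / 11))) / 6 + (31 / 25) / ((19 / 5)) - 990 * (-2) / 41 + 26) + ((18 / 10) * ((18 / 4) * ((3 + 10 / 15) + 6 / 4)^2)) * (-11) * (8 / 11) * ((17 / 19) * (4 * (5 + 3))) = -46897387296991 / 948335904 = -49452.30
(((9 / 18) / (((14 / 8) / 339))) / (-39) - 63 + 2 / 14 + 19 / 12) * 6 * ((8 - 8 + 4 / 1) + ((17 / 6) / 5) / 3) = -2019067 / 1260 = -1602.43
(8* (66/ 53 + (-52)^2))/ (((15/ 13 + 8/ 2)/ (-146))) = -2177051552/ 3551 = -613081.26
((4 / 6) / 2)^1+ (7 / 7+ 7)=25 / 3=8.33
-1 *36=-36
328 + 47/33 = 10871/33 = 329.42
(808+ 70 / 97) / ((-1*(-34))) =23.79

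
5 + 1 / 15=5.07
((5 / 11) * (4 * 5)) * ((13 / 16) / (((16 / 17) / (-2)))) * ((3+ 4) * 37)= -1430975 / 352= -4065.27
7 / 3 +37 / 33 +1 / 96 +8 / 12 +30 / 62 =151093 / 32736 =4.62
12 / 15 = 4 / 5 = 0.80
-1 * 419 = -419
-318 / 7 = -45.43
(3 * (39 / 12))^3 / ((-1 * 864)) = -1.07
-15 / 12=-5 / 4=-1.25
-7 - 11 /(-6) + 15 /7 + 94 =90.98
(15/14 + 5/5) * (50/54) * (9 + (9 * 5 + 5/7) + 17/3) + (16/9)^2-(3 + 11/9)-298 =-26938/147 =-183.25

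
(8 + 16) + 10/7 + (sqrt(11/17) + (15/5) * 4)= sqrt(187)/17 + 262/7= 38.23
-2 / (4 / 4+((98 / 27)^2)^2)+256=23747610910 / 92768257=255.99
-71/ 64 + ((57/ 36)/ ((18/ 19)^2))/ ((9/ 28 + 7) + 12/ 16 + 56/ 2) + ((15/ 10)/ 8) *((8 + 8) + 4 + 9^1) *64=2724779819/ 7853760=346.94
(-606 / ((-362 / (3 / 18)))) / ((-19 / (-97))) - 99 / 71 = 14665 / 488338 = 0.03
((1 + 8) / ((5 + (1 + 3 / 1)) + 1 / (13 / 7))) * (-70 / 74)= -4095 / 4588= -0.89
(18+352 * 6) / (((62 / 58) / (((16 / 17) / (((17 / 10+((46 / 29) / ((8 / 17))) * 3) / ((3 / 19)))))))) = 1719676800 / 68599063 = 25.07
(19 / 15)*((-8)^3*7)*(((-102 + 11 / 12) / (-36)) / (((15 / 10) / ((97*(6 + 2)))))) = -8012243456 / 1215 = -6594439.06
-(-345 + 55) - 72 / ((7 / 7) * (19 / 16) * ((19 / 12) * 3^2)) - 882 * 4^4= -225506.25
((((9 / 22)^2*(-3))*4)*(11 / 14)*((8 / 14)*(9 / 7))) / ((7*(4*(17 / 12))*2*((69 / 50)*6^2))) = -0.00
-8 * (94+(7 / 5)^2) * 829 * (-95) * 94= 5683112009.60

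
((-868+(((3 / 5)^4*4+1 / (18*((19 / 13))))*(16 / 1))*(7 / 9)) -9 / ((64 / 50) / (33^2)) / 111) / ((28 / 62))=-32835382496783 / 15944040000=-2059.41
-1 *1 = -1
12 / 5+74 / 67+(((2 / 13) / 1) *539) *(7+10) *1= 6154472 / 4355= 1413.20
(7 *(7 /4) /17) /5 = 49 /340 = 0.14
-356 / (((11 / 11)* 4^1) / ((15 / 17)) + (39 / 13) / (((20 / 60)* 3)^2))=-5340 / 113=-47.26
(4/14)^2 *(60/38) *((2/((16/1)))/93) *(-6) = -30/28861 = -0.00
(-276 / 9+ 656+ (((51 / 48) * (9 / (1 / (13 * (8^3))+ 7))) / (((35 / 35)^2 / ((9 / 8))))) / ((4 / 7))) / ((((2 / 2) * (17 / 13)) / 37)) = 4691587901 / 264027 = 17769.35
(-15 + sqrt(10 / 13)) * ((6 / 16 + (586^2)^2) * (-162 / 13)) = 1146190300575165 / 52-76412686705011 * sqrt(130) / 676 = 20753306556225.76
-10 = -10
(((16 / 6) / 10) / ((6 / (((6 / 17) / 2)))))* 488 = 976 / 255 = 3.83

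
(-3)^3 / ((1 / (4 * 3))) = -324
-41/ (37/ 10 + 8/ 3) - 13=-3713/ 191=-19.44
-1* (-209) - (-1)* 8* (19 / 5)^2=8113 / 25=324.52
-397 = -397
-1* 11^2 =-121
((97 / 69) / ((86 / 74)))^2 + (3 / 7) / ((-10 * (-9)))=904598833 / 616216230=1.47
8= 8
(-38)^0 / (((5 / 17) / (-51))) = -867 / 5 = -173.40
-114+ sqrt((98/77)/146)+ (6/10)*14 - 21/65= -1377/13+ sqrt(5621)/803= -105.83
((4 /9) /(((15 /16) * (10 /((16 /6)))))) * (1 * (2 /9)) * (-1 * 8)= -4096 /18225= -0.22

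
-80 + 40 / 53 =-4200 / 53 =-79.25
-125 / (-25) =5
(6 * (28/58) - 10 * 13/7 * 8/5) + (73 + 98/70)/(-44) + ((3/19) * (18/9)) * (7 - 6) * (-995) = -72702731/212135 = -342.72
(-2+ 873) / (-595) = -871 / 595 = -1.46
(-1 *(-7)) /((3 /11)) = 77 /3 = 25.67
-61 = -61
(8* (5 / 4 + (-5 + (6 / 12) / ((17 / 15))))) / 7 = -450 / 119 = -3.78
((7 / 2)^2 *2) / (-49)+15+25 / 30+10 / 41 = 15.58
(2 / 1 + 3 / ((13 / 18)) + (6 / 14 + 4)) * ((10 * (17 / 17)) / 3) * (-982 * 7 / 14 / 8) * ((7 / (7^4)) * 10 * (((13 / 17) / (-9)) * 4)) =2626850 / 122451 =21.45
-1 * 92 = -92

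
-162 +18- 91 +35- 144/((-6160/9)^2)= -474320729/2371600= -200.00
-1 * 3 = -3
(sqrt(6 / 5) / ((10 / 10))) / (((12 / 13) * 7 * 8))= 13 * sqrt(30) / 3360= 0.02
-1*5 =-5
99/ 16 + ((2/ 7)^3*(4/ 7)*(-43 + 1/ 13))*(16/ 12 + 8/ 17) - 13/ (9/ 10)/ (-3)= 2285485325/ 229228272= 9.97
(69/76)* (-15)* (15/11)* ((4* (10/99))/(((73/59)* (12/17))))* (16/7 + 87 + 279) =-3716992625/1174789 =-3163.97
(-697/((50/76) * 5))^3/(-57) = 977902425224/5859375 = 166895.35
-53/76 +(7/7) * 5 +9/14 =4.95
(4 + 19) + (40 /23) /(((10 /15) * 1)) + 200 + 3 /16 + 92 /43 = 3606855 /15824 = 227.94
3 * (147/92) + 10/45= 4153/828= 5.02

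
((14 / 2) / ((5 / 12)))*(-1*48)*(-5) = 4032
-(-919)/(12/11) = 10109/12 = 842.42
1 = 1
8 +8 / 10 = 44 / 5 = 8.80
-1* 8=-8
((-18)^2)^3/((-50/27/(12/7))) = -5509980288/175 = -31485601.65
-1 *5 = -5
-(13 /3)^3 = -2197 /27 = -81.37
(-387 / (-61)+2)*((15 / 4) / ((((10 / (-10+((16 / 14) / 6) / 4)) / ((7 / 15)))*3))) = -106381 / 21960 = -4.84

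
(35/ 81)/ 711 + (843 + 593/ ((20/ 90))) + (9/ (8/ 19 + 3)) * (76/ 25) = 3519.50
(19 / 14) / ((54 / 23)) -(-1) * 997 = 754169 / 756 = 997.58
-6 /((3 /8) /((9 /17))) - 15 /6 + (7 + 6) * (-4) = -2141 /34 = -62.97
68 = 68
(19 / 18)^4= 130321 / 104976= 1.24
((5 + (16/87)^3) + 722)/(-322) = -20814599/9219042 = -2.26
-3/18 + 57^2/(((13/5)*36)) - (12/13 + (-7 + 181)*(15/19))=-307505/2964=-103.75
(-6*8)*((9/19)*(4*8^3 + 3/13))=-11502864/247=-46570.30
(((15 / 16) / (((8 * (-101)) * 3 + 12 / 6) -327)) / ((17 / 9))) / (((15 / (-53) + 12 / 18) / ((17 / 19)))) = -21465 / 50977456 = -0.00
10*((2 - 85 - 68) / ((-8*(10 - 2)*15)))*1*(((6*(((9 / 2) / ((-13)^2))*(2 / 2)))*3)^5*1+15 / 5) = 5248033437679 / 1102867934792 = 4.76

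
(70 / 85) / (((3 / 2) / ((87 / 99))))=812 / 1683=0.48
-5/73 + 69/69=68/73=0.93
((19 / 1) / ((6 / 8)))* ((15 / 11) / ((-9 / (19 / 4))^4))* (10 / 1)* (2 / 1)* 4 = 61902475 / 288684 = 214.43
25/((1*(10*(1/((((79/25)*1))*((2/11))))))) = 79/55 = 1.44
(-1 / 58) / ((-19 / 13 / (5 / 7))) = 65 / 7714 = 0.01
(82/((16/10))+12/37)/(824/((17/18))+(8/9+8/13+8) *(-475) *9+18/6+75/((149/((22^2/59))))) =-14829476363/11429893363228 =-0.00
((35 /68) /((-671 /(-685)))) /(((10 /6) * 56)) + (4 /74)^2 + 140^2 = 9794474250991 /499717856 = 19600.01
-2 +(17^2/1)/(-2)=-293/2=-146.50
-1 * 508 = -508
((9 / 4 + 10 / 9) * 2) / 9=121 / 162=0.75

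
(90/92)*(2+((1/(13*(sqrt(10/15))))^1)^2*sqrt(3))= 135*sqrt(3)/15548+45/23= 1.97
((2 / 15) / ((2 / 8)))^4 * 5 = 4096 / 10125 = 0.40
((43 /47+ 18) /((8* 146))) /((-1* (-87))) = 889 /4775952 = 0.00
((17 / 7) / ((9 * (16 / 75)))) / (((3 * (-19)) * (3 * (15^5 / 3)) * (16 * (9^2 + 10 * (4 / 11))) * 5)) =-187 / 43328144160000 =-0.00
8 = 8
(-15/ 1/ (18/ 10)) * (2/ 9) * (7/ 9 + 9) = -18.11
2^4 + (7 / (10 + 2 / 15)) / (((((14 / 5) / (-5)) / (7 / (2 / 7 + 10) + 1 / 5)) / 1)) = 108811 / 7296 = 14.91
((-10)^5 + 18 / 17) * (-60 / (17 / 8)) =815991360 / 289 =2823499.52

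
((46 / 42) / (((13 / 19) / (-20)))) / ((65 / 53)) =-92644 / 3549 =-26.10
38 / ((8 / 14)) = 66.50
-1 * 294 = -294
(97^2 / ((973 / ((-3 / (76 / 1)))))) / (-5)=28227 / 369740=0.08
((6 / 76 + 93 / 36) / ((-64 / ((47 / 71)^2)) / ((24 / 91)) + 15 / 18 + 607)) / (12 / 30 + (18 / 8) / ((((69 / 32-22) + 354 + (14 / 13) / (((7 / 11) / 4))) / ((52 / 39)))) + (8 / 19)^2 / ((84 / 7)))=0.12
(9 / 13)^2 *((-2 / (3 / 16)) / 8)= -108 / 169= -0.64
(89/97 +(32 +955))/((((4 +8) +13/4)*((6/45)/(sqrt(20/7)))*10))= 574968*sqrt(35)/41419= 82.13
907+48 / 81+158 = 1065.59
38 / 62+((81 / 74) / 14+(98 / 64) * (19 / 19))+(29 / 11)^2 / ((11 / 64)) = 14588868383 / 341971168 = 42.66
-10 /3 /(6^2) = -5 /54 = -0.09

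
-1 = -1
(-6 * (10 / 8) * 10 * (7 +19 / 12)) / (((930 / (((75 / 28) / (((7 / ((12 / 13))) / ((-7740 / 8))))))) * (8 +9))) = 74739375 / 5371184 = 13.91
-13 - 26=-39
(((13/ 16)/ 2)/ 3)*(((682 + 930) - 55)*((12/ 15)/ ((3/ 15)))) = 6747/ 8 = 843.38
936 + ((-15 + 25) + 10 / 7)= 6632 / 7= 947.43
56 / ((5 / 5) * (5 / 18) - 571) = -1008 / 10273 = -0.10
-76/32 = -19/8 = -2.38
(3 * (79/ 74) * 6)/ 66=237/ 814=0.29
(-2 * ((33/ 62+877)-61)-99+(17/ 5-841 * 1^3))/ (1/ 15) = -1194894/ 31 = -38544.97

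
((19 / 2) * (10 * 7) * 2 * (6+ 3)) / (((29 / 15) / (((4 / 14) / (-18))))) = -98.28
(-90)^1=-90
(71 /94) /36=71 /3384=0.02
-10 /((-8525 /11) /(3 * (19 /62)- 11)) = -125 /961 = -0.13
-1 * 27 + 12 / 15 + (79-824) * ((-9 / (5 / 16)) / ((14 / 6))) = 9169.23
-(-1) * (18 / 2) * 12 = 108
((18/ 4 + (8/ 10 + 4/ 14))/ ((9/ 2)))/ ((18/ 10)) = 391/ 567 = 0.69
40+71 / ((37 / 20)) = 2900 / 37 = 78.38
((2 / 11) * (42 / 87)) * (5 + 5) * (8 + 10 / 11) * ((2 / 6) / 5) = 5488 / 10527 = 0.52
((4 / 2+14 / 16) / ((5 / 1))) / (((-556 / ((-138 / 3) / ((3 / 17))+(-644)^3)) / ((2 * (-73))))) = -672666781193 / 16680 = -40327744.68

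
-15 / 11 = -1.36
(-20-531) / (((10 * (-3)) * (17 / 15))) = 551 / 34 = 16.21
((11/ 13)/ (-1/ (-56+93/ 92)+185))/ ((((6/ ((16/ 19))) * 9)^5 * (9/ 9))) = 1823506432/ 432323929251112139163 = 0.00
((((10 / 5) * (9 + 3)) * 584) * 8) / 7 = 112128 / 7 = 16018.29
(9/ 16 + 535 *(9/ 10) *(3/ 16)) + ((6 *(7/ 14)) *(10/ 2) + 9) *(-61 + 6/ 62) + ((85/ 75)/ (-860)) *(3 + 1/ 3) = -2631351077/ 1919520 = -1370.84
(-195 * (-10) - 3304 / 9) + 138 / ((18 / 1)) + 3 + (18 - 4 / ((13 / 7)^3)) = 31852940 / 19773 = 1610.93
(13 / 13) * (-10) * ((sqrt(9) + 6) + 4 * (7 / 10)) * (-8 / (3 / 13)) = 12272 / 3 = 4090.67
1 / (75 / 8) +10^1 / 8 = 407 / 300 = 1.36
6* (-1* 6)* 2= -72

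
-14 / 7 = -2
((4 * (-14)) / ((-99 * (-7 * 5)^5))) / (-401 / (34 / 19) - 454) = 272 / 17125470140625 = 0.00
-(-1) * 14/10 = 7/5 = 1.40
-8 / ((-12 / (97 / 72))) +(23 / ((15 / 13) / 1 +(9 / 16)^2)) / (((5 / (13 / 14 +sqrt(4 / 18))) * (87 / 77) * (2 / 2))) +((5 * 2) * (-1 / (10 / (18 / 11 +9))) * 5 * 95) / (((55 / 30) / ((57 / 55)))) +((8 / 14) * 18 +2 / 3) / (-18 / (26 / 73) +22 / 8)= -48199737498008251 / 16895854580220 +841984 * sqrt(2) / 912195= -2851.45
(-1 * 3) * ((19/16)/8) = -57/128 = -0.45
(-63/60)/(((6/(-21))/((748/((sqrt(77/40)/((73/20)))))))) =26061 * sqrt(770)/100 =7231.63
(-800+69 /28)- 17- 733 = -1547.54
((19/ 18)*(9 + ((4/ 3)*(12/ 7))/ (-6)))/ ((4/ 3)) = 6.82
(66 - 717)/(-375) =1.74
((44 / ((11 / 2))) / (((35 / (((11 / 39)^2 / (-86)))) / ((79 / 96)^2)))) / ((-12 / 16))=755161 / 3955573440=0.00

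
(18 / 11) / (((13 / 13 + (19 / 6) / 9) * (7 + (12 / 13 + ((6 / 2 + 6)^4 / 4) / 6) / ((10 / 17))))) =1010880 / 395267917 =0.00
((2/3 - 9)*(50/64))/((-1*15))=125/288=0.43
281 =281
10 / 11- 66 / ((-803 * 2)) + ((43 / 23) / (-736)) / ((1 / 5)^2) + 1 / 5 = 73857379 / 67965920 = 1.09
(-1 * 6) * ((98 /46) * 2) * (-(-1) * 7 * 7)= -28812 /23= -1252.70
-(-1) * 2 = 2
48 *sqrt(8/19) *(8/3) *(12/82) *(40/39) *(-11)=-225280 *sqrt(38)/10127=-137.13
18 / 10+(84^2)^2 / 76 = 62234091 / 95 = 655095.69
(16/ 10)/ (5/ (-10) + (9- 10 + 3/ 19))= -304/ 255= -1.19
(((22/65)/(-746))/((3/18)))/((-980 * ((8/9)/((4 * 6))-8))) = -891/2554210750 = -0.00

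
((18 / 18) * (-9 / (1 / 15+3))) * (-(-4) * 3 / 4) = -405 / 46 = -8.80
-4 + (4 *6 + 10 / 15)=62 / 3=20.67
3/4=0.75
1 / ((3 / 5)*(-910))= -1 / 546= -0.00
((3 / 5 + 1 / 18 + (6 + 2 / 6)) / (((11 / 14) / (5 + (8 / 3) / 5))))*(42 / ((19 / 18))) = 10232572 / 5225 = 1958.39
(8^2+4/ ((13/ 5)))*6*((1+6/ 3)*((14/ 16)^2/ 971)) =93933/ 100984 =0.93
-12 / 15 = -4 / 5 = -0.80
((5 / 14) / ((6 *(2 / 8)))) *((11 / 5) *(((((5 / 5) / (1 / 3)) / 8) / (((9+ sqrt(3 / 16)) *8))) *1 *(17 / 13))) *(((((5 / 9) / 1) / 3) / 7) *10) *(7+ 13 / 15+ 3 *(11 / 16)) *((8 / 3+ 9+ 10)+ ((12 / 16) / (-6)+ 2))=1258879325 / 5693006592 - 1258879325 *sqrt(3) / 204948237312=0.21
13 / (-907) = -13 / 907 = -0.01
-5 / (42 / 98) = -35 / 3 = -11.67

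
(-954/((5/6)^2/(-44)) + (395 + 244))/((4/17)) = 25960887/100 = 259608.87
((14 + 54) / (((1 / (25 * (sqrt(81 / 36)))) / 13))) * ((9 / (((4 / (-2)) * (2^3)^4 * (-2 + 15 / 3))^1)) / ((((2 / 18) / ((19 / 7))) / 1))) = -296.56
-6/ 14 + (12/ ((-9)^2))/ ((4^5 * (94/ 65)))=-1948729/ 4548096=-0.43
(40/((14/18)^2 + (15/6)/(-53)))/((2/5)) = 179.29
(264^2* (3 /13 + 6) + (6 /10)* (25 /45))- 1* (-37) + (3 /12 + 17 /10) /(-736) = 249321234959 /574080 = 434297.02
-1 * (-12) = 12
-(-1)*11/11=1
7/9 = 0.78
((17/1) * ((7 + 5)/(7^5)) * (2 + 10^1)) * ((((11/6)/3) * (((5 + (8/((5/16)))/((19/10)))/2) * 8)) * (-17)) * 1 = -35706528/319333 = -111.82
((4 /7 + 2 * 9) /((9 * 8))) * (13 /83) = 845 /20916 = 0.04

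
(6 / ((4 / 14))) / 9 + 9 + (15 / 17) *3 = 713 / 51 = 13.98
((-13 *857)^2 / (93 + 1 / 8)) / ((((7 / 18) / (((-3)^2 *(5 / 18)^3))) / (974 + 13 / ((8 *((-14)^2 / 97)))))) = 4742985656383325 / 7359408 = 644479237.51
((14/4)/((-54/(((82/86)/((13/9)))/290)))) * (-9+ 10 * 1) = -287/1945320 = -0.00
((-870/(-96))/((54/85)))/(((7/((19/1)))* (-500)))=-9367/120960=-0.08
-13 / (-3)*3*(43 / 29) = 559 / 29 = 19.28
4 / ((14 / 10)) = 20 / 7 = 2.86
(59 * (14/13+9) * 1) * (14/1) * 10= 1082060/13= 83235.38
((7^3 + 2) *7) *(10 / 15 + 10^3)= 2416610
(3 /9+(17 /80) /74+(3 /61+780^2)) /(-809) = -659116641511 /876438240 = -752.04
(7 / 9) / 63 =1 / 81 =0.01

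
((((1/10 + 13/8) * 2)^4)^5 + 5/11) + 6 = 65822519213653738995241419687061155611/1153433600000000000000000000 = 57066587286.56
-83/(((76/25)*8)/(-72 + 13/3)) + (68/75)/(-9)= 94734281/410400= 230.83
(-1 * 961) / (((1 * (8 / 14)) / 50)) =-168175 / 2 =-84087.50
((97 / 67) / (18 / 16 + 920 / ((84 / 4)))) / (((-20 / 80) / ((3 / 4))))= -48888 / 505783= -0.10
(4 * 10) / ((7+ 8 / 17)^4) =3340840 / 260144641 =0.01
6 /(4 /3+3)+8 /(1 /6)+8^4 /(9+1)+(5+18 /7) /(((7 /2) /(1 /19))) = 27782344 /60515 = 459.10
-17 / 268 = -0.06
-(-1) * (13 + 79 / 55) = 794 / 55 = 14.44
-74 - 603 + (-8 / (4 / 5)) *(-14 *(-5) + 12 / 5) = -1401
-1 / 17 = -0.06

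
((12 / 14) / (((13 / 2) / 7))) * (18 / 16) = 27 / 26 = 1.04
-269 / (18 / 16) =-2152 / 9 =-239.11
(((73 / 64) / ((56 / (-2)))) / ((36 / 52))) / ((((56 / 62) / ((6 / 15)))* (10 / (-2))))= 29419 / 5644800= 0.01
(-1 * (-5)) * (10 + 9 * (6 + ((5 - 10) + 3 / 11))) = 1180 / 11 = 107.27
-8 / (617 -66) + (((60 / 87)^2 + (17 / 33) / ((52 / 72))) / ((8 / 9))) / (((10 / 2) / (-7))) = -86238247 / 45699940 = -1.89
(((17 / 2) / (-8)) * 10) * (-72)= 765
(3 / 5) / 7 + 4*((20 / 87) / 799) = 211339 / 2432955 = 0.09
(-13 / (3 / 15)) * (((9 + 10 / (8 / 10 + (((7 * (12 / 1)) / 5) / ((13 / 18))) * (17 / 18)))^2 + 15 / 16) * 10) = -80118350 / 1369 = -58523.27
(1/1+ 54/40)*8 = 94/5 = 18.80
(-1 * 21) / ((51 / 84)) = -588 / 17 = -34.59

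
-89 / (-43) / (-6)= -89 / 258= -0.34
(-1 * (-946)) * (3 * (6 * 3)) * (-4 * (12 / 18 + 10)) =-2179584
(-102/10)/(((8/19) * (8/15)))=-2907/64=-45.42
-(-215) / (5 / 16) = 688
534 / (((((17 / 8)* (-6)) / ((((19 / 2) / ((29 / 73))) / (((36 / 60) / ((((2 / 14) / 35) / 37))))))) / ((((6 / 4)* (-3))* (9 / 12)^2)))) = 3332961 / 7150472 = 0.47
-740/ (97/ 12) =-8880/ 97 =-91.55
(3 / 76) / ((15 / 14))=0.04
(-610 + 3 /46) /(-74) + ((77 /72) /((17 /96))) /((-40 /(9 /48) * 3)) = 57170753 /6944160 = 8.23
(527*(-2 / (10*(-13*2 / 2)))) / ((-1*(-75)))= 527 / 4875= 0.11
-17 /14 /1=-17 /14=-1.21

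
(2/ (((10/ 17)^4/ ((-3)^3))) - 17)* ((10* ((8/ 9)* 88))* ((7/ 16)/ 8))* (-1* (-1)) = -180185159/ 9000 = -20020.57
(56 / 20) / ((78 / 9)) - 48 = -3099 / 65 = -47.68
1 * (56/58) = 28/29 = 0.97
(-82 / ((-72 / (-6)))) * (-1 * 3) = 41 / 2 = 20.50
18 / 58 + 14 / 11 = 505 / 319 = 1.58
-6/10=-3/5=-0.60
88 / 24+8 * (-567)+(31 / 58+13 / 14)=-2759300 / 609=-4530.87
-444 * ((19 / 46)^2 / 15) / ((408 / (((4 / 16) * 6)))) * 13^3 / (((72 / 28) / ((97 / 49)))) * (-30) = 2846496913 / 3021648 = 942.03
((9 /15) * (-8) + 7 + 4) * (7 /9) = 217 /45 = 4.82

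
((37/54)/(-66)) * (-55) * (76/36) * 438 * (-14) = -1796165/243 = -7391.63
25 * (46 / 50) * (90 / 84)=24.64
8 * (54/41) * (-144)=-62208/41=-1517.27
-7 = -7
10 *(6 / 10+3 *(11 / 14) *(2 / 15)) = 64 / 7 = 9.14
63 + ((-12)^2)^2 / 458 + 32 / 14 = 177229 / 1603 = 110.56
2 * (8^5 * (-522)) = -34209792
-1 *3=-3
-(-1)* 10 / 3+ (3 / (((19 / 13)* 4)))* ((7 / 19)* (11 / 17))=254489 / 73644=3.46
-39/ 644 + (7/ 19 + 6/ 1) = 77183/ 12236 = 6.31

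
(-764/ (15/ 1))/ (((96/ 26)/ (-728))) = 451906/ 45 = 10042.36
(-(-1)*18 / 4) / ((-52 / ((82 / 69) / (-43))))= 123 / 51428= 0.00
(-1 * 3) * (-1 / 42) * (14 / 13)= 1 / 13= 0.08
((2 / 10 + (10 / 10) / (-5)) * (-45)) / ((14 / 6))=0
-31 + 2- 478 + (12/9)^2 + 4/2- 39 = -4880/9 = -542.22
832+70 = 902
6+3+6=15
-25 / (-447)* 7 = 0.39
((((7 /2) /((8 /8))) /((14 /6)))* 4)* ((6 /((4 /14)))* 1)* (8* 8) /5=8064 /5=1612.80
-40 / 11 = -3.64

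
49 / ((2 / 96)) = 2352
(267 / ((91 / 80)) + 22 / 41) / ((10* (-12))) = -438881 / 223860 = -1.96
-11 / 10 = -1.10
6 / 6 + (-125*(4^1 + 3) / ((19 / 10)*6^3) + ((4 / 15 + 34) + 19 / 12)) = 178103 / 5130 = 34.72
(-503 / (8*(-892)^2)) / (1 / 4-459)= 503 / 2920086880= 0.00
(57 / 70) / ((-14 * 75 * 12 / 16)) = -19 / 18375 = -0.00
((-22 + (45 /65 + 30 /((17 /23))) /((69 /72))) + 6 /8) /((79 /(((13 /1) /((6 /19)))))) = 8431307 /741336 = 11.37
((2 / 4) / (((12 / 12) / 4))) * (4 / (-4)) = -2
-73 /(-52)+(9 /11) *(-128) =-59101 /572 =-103.32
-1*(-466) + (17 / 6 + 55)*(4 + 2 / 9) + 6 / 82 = 786256 / 1107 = 710.26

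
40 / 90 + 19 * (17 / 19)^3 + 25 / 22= 1085767 / 71478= 15.19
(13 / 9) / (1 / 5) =65 / 9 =7.22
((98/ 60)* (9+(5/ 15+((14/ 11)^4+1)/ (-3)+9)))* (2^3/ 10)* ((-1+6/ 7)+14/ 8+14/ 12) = 62.07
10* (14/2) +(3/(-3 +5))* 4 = 76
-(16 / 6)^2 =-64 / 9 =-7.11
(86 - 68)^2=324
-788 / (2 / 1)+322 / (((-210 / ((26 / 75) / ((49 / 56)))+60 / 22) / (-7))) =-235103894 / 603255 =-389.73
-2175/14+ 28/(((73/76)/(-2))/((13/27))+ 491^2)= -1036112860283/6669237190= -155.36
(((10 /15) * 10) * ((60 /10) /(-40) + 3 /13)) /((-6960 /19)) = -0.00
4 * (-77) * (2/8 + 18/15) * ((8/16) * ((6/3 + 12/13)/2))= -42427/130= -326.36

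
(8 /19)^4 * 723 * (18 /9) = 5922816 /130321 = 45.45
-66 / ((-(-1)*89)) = -66 / 89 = -0.74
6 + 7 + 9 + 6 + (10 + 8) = 46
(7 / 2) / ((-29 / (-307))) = 37.05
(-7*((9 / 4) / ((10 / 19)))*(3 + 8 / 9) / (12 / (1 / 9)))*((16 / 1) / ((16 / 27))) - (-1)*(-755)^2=18239869 / 32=569995.91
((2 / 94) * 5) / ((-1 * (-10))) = 1 / 94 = 0.01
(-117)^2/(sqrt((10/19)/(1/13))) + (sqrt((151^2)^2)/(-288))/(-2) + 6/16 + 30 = 40297/576 + 1053* sqrt(2470)/10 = 5303.27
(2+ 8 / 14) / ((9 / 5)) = 10 / 7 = 1.43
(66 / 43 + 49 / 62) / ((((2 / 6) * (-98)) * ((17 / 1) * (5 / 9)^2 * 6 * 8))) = -502119 / 1776622400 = -0.00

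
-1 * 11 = -11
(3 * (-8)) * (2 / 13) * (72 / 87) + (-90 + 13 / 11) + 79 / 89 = -33581476 / 369083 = -90.99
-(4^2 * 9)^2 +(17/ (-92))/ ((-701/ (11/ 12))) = -16047673157/ 773904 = -20736.00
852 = 852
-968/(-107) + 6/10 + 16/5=6873/535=12.85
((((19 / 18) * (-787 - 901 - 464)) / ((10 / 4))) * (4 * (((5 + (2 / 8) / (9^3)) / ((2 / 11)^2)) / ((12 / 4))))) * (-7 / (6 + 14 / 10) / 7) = 18034684822 / 728271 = 24763.70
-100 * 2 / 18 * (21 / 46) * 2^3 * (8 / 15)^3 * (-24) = 458752 / 3105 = 147.75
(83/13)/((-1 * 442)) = -0.01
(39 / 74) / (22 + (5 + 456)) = 13 / 11914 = 0.00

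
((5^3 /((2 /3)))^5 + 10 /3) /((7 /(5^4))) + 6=13904571533407157 /672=20691326686617.79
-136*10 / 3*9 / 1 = -4080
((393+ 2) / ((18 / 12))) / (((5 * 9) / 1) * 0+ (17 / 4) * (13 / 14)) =44240 / 663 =66.73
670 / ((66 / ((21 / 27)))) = 2345 / 297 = 7.90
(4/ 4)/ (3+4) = 1/ 7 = 0.14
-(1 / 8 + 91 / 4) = -183 / 8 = -22.88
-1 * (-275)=275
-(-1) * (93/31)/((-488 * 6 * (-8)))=1/7808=0.00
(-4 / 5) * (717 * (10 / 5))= -5736 / 5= -1147.20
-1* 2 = -2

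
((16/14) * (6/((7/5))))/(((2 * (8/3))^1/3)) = 135/49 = 2.76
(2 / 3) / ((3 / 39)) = 26 / 3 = 8.67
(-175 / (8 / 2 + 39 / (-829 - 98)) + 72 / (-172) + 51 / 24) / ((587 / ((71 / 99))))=-115432439 / 2222621496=-0.05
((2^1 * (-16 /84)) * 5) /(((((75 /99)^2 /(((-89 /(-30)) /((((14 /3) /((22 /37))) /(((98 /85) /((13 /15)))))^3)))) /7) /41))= -4702284655348896 /341713400770625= -13.76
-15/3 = -5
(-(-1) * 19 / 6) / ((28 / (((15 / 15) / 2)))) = 0.06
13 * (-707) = -9191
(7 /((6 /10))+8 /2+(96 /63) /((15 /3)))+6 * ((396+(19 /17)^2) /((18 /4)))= 16557353 /30345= 545.64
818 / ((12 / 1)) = 409 / 6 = 68.17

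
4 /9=0.44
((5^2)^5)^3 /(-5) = -186264514923095703125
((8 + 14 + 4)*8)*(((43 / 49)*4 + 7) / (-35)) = -21424 / 343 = -62.46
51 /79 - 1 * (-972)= 76839 /79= 972.65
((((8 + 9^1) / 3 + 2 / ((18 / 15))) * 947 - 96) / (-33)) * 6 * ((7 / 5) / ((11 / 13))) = -3739372 / 1815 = -2060.26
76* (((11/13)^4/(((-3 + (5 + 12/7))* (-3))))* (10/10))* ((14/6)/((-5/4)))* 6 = 218092336/5569395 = 39.16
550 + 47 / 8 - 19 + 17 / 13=55971 / 104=538.18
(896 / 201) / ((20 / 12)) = 2.67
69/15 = 23/5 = 4.60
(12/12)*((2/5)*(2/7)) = 4/35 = 0.11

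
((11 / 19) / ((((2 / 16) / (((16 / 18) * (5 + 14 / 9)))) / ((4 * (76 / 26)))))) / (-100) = -83072 / 26325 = -3.16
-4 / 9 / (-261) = 4 / 2349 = 0.00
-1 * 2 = -2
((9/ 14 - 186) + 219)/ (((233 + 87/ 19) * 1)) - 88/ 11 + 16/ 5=-1471959/ 315980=-4.66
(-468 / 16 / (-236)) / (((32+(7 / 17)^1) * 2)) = 0.00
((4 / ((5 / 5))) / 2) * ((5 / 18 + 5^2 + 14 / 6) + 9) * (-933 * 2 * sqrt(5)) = -409898 * sqrt(5) / 3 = -305519.93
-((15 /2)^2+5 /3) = -695 /12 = -57.92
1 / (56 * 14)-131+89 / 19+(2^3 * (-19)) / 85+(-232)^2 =67987597263 / 1266160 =53695.90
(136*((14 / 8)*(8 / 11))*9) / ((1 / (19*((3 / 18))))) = 4933.09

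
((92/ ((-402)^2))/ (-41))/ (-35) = 23/ 57975435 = 0.00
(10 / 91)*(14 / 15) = 4 / 39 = 0.10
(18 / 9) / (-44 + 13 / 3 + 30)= -6 / 29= -0.21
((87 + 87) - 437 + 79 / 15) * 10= -7732 / 3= -2577.33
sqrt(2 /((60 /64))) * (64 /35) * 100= 1024 * sqrt(30) /21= 267.08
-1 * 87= -87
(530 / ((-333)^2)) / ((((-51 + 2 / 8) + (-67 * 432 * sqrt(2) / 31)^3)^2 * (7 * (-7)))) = -566405265437245798456649543674856938211360 / 30775639106022253862333044459231369972746413221810958732424310281 + 31142947023021675253729780039680 * sqrt(2) / 54278023114677696406231118975716701891968982754516682067767743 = -0.00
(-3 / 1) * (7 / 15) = -7 / 5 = -1.40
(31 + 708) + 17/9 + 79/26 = 174079/234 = 743.93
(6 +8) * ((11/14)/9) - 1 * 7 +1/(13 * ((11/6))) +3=-3521/1287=-2.74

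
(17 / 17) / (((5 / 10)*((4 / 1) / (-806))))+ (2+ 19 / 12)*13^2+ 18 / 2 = 2539 / 12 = 211.58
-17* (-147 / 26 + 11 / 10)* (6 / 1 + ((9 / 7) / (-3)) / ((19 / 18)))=3743808 / 8645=433.06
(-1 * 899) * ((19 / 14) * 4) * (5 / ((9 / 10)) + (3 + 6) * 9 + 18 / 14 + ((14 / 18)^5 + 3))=-1286754500824 / 2893401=-444720.42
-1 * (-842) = 842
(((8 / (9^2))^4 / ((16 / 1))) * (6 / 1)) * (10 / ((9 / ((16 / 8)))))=10240 / 129140163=0.00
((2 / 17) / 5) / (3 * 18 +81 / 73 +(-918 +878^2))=0.00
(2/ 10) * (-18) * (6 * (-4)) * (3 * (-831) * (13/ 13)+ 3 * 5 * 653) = 3154464/ 5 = 630892.80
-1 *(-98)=98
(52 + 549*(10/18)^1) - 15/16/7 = 39969/112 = 356.87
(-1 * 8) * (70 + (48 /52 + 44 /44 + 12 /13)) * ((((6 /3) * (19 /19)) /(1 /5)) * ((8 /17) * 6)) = -3636480 /221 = -16454.66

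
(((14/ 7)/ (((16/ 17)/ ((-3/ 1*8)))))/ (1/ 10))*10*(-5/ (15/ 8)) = 13600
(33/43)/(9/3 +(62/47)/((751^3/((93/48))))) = 5255591430408/20544584723827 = 0.26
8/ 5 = 1.60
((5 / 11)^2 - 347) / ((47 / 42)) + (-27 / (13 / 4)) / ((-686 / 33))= -7848425202 / 25358333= -309.50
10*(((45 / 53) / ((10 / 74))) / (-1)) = -3330 / 53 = -62.83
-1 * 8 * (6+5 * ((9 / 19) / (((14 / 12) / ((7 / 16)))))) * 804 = -841788 / 19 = -44304.63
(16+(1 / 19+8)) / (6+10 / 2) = 457 / 209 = 2.19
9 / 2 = 4.50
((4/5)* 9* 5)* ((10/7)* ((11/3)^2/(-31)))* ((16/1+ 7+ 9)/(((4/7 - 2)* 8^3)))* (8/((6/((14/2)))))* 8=6776/93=72.86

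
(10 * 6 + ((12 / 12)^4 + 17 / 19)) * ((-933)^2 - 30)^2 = 891053871920856 / 19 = 46897572206360.84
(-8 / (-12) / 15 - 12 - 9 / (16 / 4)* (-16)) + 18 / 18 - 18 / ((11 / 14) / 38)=-418523 / 495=-845.50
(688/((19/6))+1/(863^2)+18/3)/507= 3159310117/7174359777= 0.44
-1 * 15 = -15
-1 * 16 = -16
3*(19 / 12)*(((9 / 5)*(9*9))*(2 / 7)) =13851 / 70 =197.87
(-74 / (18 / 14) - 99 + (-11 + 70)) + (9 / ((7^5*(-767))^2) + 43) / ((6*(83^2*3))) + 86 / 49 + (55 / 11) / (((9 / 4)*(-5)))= -96.24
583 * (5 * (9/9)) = 2915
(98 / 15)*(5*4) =392 / 3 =130.67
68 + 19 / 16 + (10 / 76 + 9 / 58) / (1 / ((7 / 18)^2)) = 49437485 / 714096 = 69.23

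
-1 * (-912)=912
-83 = -83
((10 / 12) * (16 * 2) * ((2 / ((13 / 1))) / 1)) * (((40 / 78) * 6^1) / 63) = 6400 / 31941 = 0.20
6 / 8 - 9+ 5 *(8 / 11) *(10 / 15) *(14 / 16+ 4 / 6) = -1787 / 396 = -4.51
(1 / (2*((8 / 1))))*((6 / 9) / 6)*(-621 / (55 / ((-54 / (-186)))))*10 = -621 / 2728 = -0.23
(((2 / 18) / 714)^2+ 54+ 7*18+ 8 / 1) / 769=7763173489 / 31754683044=0.24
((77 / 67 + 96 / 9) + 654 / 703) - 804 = -111806533 / 141303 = -791.25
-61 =-61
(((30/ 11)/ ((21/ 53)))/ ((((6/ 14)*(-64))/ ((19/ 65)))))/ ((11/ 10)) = -5035/ 75504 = -0.07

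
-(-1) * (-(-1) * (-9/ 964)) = -9/ 964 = -0.01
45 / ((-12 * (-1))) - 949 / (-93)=5191 / 372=13.95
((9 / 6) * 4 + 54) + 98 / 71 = 4358 / 71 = 61.38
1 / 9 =0.11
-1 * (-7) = 7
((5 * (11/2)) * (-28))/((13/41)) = -31570/13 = -2428.46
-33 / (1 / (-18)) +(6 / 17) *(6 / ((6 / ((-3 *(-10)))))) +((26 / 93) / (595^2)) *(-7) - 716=-524022476 / 4703475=-111.41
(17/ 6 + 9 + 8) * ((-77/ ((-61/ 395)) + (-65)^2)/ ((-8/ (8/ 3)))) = -17144330/ 549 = -31228.29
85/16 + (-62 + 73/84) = -55.82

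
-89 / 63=-1.41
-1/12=-0.08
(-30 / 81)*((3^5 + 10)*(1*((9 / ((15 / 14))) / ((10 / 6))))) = -7084 / 15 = -472.27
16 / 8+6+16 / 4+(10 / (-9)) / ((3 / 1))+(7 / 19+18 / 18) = 6668 / 513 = 13.00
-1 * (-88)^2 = -7744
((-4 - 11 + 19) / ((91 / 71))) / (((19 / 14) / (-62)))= -35216 / 247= -142.57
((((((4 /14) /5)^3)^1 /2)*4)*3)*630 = 864 /1225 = 0.71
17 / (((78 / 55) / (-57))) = -17765 / 26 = -683.27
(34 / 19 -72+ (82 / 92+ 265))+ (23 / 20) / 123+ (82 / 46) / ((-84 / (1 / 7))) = 5154004777 / 26337990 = 195.69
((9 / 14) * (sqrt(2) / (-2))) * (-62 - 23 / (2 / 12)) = 450 * sqrt(2) / 7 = 90.91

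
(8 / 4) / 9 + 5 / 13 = 71 / 117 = 0.61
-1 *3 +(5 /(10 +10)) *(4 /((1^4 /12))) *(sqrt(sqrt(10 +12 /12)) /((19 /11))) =-3 +132 *11^(1 /4) /19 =9.65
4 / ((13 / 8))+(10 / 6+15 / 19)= 3644 / 741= 4.92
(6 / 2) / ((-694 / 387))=-1161 / 694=-1.67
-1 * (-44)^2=-1936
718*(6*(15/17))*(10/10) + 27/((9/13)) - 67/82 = 5352067/1394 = 3839.36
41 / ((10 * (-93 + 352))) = 41 / 2590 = 0.02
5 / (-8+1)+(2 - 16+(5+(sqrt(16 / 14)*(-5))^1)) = -68 / 7 - 10*sqrt(14) / 7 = -15.06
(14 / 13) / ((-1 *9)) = -14 / 117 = -0.12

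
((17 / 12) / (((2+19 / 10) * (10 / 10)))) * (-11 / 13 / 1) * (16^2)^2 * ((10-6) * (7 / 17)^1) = -50462720 / 1521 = -33177.33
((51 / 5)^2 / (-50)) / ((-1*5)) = 2601 / 6250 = 0.42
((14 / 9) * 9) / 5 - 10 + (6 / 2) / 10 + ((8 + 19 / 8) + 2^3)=459 / 40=11.48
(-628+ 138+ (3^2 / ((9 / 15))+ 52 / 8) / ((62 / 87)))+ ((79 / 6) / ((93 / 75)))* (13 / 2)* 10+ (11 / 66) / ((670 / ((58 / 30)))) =107652056 / 467325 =230.36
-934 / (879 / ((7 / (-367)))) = 6538 / 322593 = 0.02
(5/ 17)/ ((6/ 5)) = 25/ 102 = 0.25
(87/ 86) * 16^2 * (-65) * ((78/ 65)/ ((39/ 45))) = -1002240/ 43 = -23307.91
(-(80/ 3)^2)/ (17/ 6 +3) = -2560/ 21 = -121.90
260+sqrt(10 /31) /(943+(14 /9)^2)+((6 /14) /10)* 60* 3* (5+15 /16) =81* sqrt(310) /2373949+17125 /56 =305.80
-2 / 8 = -1 / 4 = -0.25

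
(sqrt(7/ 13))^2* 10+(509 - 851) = -4376/ 13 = -336.62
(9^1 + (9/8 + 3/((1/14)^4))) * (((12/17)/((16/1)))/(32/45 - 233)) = -124478775/5686432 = -21.89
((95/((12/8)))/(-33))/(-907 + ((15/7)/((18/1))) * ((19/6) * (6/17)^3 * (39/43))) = 280974470/132784854939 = 0.00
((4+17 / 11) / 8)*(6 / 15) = 61 / 220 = 0.28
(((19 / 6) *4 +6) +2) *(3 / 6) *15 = 155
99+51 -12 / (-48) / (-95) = 56999 / 380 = 150.00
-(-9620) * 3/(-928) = -7215/232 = -31.10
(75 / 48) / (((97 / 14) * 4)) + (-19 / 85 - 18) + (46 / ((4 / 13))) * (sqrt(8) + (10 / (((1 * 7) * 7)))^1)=159572971 / 12928160 + 299 * sqrt(2)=435.19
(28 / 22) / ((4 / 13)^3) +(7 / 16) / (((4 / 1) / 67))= 35917 / 704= 51.02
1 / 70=0.01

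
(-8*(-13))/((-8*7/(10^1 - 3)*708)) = -0.02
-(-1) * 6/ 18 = 1/ 3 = 0.33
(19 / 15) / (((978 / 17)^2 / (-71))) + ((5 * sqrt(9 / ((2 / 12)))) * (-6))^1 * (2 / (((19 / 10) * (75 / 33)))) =-792 * sqrt(6) / 19 - 389861 / 14347260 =-102.13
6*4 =24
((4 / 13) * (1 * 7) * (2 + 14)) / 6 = 224 / 39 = 5.74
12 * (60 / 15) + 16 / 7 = 352 / 7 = 50.29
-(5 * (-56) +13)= 267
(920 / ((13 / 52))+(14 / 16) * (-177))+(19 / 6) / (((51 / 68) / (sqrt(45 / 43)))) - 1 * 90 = 38 * sqrt(215) / 129+27481 / 8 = 3439.44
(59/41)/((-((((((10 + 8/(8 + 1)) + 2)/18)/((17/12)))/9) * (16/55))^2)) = -3045704609475/564936704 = -5391.23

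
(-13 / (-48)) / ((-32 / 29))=-377 / 1536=-0.25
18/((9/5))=10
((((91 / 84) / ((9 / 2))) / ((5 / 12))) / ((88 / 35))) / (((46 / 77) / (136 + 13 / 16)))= 1394393 / 26496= 52.63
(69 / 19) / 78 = 23 / 494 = 0.05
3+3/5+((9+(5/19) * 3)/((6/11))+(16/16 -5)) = 1667/95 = 17.55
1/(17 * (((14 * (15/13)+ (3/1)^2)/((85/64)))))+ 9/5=188677/104640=1.80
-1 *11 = -11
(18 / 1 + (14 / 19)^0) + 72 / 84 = 139 / 7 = 19.86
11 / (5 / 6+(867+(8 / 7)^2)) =3234 / 255527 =0.01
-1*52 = -52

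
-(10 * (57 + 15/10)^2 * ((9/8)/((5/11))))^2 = -1836596854521/256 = -7174206462.97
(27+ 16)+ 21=64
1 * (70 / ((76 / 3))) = 105 / 38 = 2.76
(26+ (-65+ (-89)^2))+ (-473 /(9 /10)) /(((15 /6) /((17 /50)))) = 1757368 /225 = 7810.52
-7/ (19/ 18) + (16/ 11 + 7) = 381/ 209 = 1.82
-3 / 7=-0.43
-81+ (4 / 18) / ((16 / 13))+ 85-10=-419 / 72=-5.82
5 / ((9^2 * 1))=5 / 81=0.06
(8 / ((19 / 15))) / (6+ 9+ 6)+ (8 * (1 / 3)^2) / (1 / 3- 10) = 0.21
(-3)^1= -3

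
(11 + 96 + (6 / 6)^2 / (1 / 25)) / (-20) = -6.60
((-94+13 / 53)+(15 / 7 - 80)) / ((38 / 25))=-795850 / 7049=-112.90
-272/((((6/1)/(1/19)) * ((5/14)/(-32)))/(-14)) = -852992/285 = -2992.95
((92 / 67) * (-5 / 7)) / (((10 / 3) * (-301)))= 0.00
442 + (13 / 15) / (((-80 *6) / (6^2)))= 88387 / 200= 441.94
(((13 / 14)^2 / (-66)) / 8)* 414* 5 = -58305 / 17248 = -3.38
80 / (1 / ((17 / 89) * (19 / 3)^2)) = 490960 / 801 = 612.93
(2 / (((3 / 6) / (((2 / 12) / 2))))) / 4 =1 / 12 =0.08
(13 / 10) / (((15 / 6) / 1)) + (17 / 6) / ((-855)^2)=0.52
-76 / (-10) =38 / 5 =7.60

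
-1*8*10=-80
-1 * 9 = -9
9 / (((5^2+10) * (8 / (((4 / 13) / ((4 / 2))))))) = 9 / 1820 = 0.00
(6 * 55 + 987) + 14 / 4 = 2641 / 2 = 1320.50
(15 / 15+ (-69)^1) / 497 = -68 / 497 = -0.14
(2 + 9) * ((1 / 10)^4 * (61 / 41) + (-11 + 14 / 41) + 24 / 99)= -114.58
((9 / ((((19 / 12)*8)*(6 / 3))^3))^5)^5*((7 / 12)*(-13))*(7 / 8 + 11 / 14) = -175979421660320334004552287524046111935863676729154220998743529 / 36827259274413935902886789868030306547033299891250476531093210326197032591287208405141757937856694589034741076309590114978108380504764587180032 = -0.00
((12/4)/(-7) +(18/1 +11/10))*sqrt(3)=1307*sqrt(3)/70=32.34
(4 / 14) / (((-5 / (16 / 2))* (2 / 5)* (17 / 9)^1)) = -72 / 119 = -0.61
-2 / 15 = -0.13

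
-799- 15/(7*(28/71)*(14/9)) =-2202041/2744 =-802.49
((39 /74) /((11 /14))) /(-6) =-91 /814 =-0.11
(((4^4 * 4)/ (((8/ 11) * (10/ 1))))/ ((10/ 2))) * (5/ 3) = 704/ 15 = 46.93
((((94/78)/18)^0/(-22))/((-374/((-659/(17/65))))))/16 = -0.02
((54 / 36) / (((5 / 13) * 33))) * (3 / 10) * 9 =351 / 1100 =0.32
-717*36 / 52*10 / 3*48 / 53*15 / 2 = -7743600 / 689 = -11238.90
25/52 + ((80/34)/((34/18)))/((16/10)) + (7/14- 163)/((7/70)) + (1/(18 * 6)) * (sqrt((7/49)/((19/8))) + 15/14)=-3074579665/1893528 + sqrt(266)/7182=-1623.73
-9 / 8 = -1.12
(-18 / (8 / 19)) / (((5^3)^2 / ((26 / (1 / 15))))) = -6669 / 6250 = -1.07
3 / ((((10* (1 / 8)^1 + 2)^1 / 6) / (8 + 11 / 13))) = 8280 / 169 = 48.99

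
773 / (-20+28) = 773 / 8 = 96.62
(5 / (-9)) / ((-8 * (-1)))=-5 / 72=-0.07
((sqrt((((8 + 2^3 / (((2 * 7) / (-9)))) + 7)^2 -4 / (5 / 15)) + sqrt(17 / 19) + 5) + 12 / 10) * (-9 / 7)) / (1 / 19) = -9 * sqrt(931 * sqrt(323) + 1594898) / 49 -1026 / 35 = -262.49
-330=-330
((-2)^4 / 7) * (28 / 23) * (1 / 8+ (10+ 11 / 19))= 13016 / 437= 29.78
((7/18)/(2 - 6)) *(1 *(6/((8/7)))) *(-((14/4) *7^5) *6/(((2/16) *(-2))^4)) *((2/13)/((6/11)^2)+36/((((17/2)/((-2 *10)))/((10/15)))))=-5132586803932/1989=-2580486075.38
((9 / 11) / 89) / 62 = 9 / 60698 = 0.00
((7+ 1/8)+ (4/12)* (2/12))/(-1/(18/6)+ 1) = 10.77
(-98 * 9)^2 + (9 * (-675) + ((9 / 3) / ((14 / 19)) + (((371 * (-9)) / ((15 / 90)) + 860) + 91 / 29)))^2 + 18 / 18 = 105153156905189 / 164836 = 637925919.73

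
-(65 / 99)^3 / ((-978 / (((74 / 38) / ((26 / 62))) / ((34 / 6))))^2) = -2137864625 / 10758353952852396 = -0.00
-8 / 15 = -0.53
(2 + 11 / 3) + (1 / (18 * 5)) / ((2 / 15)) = 23 / 4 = 5.75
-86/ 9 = -9.56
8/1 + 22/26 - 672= -8621/13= -663.15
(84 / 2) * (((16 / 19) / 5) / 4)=168 / 95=1.77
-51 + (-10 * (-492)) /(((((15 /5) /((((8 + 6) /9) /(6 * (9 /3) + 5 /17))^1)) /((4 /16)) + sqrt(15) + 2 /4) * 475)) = -5492693645961 /107854657955 - 55737696 * sqrt(15) /107854657955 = -50.93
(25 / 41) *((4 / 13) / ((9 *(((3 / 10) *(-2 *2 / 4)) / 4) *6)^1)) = -2000 / 43173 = -0.05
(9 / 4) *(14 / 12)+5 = 61 / 8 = 7.62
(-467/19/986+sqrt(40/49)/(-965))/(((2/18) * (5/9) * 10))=-0.04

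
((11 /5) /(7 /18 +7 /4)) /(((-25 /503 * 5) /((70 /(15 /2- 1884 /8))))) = 3018 /2375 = 1.27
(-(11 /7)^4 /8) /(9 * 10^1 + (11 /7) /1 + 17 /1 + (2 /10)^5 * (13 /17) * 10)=-155560625 /22158299408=-0.01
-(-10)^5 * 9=900000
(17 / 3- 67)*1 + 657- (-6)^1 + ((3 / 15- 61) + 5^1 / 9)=24364 / 45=541.42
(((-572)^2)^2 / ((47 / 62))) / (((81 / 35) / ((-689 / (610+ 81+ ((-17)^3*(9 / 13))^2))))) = -3633811.64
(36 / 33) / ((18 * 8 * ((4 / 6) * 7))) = 1 / 616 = 0.00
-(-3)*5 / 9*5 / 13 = 25 / 39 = 0.64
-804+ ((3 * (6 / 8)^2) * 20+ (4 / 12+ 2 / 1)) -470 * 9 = -4997.92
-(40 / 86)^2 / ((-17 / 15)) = 6000 / 31433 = 0.19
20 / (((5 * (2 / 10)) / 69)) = 1380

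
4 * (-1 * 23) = -92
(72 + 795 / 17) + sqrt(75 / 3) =2104 / 17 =123.76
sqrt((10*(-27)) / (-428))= 3*sqrt(3210) / 214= 0.79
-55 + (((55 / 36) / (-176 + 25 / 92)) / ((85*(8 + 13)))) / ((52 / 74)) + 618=760364620937 / 1350558846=563.00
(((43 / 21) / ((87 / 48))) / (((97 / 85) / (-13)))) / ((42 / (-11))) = 3.37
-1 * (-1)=1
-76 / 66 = -38 / 33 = -1.15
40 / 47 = 0.85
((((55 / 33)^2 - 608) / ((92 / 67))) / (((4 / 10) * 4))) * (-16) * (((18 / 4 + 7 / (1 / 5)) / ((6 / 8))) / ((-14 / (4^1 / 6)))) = -144154855 / 13041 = -11053.97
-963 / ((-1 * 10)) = 963 / 10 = 96.30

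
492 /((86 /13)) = 3198 /43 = 74.37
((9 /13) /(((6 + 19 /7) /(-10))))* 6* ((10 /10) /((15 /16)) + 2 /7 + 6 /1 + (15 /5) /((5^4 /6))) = -3487608 /99125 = -35.18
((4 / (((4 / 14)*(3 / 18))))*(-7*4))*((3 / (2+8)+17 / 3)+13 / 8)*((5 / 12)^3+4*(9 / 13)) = -2849441287 / 56160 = -50737.91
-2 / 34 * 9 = -0.53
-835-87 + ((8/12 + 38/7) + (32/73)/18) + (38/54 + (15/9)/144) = -67341511/73584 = -915.17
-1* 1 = -1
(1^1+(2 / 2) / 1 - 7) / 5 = -1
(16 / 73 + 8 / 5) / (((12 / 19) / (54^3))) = 165547152 / 365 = 453553.84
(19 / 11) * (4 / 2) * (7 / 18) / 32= 133 / 3168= 0.04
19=19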